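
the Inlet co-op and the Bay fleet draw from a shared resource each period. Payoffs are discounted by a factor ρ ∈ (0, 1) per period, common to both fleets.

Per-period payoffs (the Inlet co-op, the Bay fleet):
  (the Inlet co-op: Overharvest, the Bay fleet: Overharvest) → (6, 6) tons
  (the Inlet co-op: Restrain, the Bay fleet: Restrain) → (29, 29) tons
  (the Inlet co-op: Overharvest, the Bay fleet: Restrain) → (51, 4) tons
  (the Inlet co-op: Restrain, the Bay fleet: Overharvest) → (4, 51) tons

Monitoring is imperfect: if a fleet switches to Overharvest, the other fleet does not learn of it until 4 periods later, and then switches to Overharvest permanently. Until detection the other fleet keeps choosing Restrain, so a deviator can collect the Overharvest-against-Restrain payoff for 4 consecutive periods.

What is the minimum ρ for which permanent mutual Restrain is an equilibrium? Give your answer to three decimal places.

A deviator earns 51 for 4 periods, then 6 forever; cooperating earns 29 forever. Multiplying the IC by (1−ρ):
29 ≥ 51(1−ρ^4) + 6ρ^4, so 45·ρ^4 ≥ 22 and ρ^4 ≥ 22/45.
ρ ≥ (22/45)^(1/4) ≈ 0.836.

0.836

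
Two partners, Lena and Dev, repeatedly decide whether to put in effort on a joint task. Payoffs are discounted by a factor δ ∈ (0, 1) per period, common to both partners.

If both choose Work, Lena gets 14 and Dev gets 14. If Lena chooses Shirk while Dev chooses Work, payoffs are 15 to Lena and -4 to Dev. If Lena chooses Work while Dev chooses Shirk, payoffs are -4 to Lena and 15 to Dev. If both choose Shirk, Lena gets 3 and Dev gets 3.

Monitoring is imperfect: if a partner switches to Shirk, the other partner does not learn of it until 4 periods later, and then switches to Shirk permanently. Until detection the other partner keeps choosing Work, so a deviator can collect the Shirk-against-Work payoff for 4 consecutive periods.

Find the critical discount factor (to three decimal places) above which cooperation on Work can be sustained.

0.537

Deviating for the 4 undetected periods gains 15−14 = 1 per period over cooperation, then loses 14−3 = 11 per period forever once punishment starts.
Gain: 1(1 + δ + … + δ^3); loss: 11·δ^4/(1−δ).
No profitable deviation ⇔ 1(1−δ^4) ≤ 11·δ^4, i.e. δ^4 ≥ 1/(1+11) = 1/12.
Hence δ ≥ (1/12)^(1/4) ≈ 0.537.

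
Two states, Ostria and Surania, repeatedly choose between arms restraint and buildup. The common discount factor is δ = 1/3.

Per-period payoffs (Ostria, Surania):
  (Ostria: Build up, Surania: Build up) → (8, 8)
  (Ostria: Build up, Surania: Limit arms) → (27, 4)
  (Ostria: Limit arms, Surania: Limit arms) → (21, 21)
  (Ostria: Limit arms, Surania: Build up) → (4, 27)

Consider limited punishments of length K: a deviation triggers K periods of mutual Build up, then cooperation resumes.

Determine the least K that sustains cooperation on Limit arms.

Need Σ_{k=1}^{K} δ^k ≥ (27−21)/(21−8) = 0.4615 at δ = 1/3.
At K = 2 the sum is 0.4444 < 0.4615; at K = 3 it is 0.4815 ≥ 0.4615.
So the minimum punishment length is K = 3.

3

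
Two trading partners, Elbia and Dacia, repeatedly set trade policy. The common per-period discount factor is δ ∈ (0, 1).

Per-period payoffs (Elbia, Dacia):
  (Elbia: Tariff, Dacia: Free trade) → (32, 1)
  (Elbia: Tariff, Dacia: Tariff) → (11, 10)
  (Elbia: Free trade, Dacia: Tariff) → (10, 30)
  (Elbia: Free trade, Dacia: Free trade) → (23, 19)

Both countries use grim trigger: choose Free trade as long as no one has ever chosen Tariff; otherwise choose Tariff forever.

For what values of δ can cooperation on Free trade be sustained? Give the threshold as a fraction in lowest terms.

Elbia's threshold: (32−23)/(32−11) = 3/7.
Dacia's threshold: (30−19)/(30−10) = 11/20.
3/7 < 11/20, so Dacia binds and δ* = 11/20.

11/20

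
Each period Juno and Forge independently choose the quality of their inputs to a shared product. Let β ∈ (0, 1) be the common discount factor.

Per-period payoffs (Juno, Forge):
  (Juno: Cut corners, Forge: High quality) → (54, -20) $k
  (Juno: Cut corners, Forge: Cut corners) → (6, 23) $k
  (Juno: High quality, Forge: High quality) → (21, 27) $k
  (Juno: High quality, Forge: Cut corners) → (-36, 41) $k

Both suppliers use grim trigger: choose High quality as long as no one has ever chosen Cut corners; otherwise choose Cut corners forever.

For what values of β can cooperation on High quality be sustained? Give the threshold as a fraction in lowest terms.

7/9

Juno: cooperation gives 21 each period; deviation gives 54 once then 6 forever.
  21/(1−β) ≥ 54 + 6β/(1−β) ⇒ β ≥ 33/48 = 11/16.
Forge: cooperation gives 27 each period; deviation gives 41 once then 23 forever.
  β ≥ 14/18 = 7/9.
Both must hold, so the binding constraint is Forge's: β ≥ 7/9.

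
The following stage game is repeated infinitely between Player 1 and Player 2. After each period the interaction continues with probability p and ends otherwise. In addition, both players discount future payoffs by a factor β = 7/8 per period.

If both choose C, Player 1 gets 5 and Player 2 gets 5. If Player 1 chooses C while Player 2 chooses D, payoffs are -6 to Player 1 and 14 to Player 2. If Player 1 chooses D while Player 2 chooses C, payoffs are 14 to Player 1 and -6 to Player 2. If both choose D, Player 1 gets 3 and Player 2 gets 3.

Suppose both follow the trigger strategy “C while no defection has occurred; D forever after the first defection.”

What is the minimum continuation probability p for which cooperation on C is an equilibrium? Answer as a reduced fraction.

Expected continuation weight on next period's payoff is β·p = 7/8·p, which plays the role of the discount factor.
Cooperation requires 7/8·p ≥ (14−5)/(14−3) = 9/11, hence p ≥ 72/77.

72/77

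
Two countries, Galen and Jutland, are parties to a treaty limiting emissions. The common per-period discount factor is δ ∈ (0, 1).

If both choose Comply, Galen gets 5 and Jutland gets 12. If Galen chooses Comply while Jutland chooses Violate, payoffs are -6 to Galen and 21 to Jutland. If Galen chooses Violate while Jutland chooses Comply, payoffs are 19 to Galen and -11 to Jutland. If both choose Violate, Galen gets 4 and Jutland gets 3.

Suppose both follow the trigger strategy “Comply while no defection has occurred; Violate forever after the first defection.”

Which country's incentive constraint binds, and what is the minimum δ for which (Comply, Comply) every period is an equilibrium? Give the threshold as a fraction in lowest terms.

Galen: cooperation gives 5 each period; deviation gives 19 once then 4 forever.
  5/(1−δ) ≥ 19 + 4δ/(1−δ) ⇒ δ ≥ 14/15.
Jutland: cooperation gives 12 each period; deviation gives 21 once then 3 forever.
  δ ≥ 9/18 = 1/2.
Both must hold, so the binding constraint is Galen's: δ ≥ 14/15.

Galen; δ ≥ 14/15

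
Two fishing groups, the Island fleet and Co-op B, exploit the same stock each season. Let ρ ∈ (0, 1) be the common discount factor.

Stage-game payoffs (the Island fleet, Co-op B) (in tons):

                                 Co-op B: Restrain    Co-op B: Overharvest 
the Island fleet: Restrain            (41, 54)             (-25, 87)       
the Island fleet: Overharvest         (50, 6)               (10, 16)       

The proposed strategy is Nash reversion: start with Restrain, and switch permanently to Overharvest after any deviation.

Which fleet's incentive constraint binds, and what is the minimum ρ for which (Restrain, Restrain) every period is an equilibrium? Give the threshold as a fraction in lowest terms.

Co-op B; ρ ≥ 33/71

For the Island fleet: deviation gain 50−41 = 9, per-period punishment loss 41−10 = 31. IC gives ρ ≥ 9/40.
For Co-op B: gain 33, loss 38 per period, so ρ ≥ 33/71.
The tighter constraint is Co-op B's, so cooperation needs ρ ≥ 33/71.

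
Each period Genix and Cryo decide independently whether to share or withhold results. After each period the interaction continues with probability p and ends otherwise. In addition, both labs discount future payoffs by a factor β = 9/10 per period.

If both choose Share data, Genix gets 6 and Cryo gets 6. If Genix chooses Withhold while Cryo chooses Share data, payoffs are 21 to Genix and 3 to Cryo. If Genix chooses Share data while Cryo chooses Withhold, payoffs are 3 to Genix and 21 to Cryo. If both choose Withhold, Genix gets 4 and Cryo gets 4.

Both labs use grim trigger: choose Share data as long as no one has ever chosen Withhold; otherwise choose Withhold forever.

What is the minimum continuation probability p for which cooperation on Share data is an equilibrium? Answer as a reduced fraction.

Expected continuation weight on next period's payoff is β·p = 9/10·p, which plays the role of the discount factor.
Cooperation requires 9/10·p ≥ (21−6)/(21−4) = 15/17, hence p ≥ 50/51.

50/51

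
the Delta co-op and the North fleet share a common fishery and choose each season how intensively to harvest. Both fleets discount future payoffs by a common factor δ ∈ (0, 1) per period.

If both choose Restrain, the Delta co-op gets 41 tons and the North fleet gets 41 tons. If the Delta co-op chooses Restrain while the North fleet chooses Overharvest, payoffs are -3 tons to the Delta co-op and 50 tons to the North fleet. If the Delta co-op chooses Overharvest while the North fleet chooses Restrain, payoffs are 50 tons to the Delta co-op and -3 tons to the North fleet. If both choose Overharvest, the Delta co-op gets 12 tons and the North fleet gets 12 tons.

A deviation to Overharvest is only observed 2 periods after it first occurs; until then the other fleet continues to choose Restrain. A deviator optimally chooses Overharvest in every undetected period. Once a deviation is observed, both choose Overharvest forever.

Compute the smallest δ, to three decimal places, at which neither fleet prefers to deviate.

0.487

A deviator earns 50 for 2 periods, then 12 forever; cooperating earns 41 forever. Multiplying the IC by (1−δ):
41 ≥ 50(1−δ^2) + 12δ^2, so 38·δ^2 ≥ 9 and δ^2 ≥ 9/38.
δ ≥ (9/38)^(1/2) ≈ 0.487.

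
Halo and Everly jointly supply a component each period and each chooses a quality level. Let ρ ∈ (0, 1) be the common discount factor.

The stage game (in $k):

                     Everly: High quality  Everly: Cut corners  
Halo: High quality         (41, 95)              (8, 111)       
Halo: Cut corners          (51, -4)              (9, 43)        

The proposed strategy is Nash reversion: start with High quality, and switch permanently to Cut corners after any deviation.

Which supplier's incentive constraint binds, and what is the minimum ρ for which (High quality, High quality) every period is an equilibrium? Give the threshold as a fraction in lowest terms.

Halo's threshold: (51−41)/(51−9) = 5/21.
Everly's threshold: (111−95)/(111−43) = 4/17.
5/21 > 4/17, so Halo binds and ρ* = 5/21.

Halo; ρ ≥ 5/21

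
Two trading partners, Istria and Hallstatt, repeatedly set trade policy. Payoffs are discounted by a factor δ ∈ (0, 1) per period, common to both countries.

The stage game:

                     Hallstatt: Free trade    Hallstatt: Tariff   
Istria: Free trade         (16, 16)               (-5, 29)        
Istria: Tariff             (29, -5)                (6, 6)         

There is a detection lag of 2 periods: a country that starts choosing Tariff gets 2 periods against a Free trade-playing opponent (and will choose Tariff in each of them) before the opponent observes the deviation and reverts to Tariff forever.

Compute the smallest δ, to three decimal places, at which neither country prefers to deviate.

A deviator earns 29 for 2 periods, then 6 forever; cooperating earns 16 forever. Multiplying the IC by (1−δ):
16 ≥ 29(1−δ^2) + 6δ^2, so 23·δ^2 ≥ 13 and δ^2 ≥ 13/23.
δ ≥ (13/23)^(1/2) ≈ 0.752.

0.752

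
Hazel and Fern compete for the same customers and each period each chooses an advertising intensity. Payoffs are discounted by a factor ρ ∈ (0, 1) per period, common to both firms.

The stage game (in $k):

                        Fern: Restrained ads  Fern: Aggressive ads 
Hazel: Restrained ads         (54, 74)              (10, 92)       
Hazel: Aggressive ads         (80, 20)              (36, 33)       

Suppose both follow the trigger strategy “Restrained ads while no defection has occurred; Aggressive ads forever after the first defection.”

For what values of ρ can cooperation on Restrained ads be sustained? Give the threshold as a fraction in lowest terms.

13/22

Hazel: cooperation gives 54 each period; deviation gives 80 once then 36 forever.
  54/(1−ρ) ≥ 80 + 36ρ/(1−ρ) ⇒ ρ ≥ 26/44 = 13/22.
Fern: cooperation gives 74 each period; deviation gives 92 once then 33 forever.
  ρ ≥ 18/59.
Both must hold, so the binding constraint is Hazel's: ρ ≥ 13/22.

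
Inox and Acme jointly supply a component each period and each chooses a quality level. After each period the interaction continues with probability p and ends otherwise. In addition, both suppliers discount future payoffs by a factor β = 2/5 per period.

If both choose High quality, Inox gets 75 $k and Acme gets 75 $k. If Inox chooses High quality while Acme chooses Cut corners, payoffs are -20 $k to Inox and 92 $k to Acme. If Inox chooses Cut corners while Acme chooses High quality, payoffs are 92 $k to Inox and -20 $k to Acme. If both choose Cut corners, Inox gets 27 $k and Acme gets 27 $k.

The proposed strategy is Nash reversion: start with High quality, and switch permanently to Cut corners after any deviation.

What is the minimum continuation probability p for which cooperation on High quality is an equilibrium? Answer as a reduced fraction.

Expected continuation weight on next period's payoff is β·p = 2/5·p, which plays the role of the discount factor.
Cooperation requires 2/5·p ≥ (92−75)/(92−27) = 17/65, hence p ≥ 17/26.

17/26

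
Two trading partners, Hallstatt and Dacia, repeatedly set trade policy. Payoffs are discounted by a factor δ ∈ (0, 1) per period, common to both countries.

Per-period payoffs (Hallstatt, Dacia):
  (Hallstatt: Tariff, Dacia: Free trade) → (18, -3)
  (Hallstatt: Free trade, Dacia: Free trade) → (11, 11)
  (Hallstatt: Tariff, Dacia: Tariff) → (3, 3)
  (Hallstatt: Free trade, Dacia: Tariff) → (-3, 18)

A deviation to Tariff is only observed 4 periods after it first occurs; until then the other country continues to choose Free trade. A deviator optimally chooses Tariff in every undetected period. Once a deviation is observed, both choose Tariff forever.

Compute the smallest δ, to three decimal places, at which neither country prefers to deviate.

Deviating for the 4 undetected periods gains 18−11 = 7 per period over cooperation, then loses 11−3 = 8 per period forever once punishment starts.
Gain: 7(1 + δ + … + δ^3); loss: 8·δ^4/(1−δ).
No profitable deviation ⇔ 7(1−δ^4) ≤ 8·δ^4, i.e. δ^4 ≥ 7/(7+8) = 7/15.
Hence δ ≥ (7/15)^(1/4) ≈ 0.827.

0.827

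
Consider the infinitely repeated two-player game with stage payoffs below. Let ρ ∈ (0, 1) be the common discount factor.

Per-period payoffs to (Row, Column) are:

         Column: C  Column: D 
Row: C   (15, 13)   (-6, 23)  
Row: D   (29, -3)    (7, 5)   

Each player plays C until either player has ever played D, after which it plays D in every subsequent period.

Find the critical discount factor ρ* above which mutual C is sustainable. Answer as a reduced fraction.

7/11

Row's threshold: (29−15)/(29−7) = 7/11.
Column's threshold: (23−13)/(23−5) = 5/9.
7/11 > 5/9, so Row binds and ρ* = 7/11.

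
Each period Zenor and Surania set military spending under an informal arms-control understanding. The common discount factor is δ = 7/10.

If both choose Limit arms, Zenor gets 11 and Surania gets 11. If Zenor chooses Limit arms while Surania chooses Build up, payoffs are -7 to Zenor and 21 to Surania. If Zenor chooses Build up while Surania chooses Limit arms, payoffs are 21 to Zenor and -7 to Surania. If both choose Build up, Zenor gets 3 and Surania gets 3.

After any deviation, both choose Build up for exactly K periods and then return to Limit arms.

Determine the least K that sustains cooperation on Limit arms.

3

No profitable deviation requires (11−3)(δ+…+δ^K) ≥ 21−11, i.e. δ+…+δ^K ≥ 5/4 ≈ 1.2500.
With δ = 7/10, the partial sums are K=1: 0.7000, K=2: 1.1900, K=3: 1.5330.
K = 3 is the first length at which the sum reaches 1.2500.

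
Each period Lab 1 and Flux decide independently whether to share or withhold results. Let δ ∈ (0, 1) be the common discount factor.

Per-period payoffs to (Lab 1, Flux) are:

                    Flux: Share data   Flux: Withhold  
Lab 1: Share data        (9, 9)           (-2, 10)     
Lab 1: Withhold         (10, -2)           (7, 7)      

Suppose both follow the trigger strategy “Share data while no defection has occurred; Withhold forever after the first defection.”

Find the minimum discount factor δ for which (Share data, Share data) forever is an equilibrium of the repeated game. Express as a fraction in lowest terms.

1/3

Under grim trigger the critical discount factor is (T−C)/(T−P) with T = 10, C = 9, P = 7.
δ* = (10−9)/(10−7) = 1/3.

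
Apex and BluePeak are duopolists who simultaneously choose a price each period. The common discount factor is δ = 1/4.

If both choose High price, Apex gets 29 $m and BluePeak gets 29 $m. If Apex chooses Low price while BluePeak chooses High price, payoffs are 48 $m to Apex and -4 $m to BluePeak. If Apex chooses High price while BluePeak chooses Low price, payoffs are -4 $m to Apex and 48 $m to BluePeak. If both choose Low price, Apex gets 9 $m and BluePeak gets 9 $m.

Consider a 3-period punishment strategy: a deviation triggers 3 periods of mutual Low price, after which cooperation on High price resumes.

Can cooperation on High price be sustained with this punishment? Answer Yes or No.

IC: δ+…+δ^3 ≥ (48−29)/(29−9) = 19/20.
At δ = 1/4: partial sum = 0.3281 < 0.9500. Cooperation not sustainable.

No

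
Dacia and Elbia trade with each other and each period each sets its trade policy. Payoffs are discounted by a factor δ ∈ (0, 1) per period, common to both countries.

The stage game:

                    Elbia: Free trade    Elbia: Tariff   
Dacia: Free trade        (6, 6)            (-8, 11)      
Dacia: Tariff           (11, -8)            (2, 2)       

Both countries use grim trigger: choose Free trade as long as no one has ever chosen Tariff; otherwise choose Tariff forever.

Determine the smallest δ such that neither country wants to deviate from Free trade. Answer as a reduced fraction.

Under grim trigger the critical discount factor is (T−C)/(T−P) with T = 11, C = 6, P = 2.
δ* = (11−6)/(11−2) = 5/9.

5/9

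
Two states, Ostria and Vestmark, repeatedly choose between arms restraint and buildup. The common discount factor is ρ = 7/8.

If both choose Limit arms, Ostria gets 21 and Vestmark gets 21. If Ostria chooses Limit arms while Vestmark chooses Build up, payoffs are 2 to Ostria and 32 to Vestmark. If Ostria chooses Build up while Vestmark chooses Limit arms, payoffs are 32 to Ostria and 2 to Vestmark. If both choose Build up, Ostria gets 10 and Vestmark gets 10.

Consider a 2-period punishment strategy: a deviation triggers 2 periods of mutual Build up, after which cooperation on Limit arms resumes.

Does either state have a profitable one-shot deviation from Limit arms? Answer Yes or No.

A one-shot deviation gives 32 now, then 10 for 2 periods, then back to 21.
Gain from deviating: (32−21) today; loss: (21−10) in each of the next 2 periods.
No-deviation condition: (21−10)(ρ+…+ρ^2) ≥ 32−21, i.e. ρ+…+ρ^2 ≥ 1.
At ρ = 7/8: ρ+…+ρ^2 = 1.6406 ≥ 1.0000.
So cooperation is sustainable.

No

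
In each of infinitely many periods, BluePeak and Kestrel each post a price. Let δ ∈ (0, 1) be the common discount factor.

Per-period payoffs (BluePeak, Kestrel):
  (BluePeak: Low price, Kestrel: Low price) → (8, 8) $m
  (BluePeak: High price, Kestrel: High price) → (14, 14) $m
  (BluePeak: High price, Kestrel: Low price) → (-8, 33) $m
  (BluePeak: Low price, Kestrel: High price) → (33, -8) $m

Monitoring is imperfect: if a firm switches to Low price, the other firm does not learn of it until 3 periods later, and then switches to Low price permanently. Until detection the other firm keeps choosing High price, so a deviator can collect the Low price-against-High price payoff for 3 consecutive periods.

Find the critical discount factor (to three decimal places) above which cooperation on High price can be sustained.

A deviator earns 33 for 3 periods, then 8 forever; cooperating earns 14 forever. Multiplying the IC by (1−δ):
14 ≥ 33(1−δ^3) + 8δ^3, so 25·δ^3 ≥ 19 and δ^3 ≥ 19/25.
δ ≥ (19/25)^(1/3) ≈ 0.913.

0.913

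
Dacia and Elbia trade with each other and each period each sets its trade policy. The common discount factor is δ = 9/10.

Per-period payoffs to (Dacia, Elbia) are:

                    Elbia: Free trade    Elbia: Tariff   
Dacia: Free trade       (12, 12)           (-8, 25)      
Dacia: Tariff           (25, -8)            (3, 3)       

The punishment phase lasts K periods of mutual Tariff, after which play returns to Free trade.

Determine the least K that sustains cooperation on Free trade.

2

Need Σ_{k=1}^{K} δ^k ≥ (25−12)/(12−3) = 1.4444 at δ = 9/10.
At K = 1 the sum is 0.9000 < 1.4444; at K = 2 it is 1.7100 ≥ 1.4444.
So the minimum punishment length is K = 2.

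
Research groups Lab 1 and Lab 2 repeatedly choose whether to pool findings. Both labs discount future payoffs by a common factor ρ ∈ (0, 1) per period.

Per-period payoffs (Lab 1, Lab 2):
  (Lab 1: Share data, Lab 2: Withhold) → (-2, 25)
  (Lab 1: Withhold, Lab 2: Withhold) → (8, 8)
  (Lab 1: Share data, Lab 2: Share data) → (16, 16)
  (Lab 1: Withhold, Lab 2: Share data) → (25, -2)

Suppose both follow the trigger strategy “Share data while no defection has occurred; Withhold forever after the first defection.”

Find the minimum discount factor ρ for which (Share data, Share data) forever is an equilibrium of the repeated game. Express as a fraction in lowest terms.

Cooperation forever yields 16 each period: 16/(1−ρ).
Deviating yields 25 once, then 8 forever: 25 + 8ρ/(1−ρ).
No profitable deviation requires 16/(1−ρ) ≥ 25 + 8ρ/(1−ρ).
Multiplying by (1−ρ): 16 ≥ 25(1−ρ) + 8ρ = 25 − 17ρ.
So 17ρ ≥ 9, i.e. ρ ≥ 9/17.

9/17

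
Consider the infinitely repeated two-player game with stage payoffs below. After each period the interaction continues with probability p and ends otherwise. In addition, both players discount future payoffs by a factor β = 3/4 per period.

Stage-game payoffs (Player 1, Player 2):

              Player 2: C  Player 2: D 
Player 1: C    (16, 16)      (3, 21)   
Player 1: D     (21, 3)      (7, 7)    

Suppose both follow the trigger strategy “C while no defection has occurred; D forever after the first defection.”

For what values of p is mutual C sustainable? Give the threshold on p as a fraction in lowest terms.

Expected continuation weight on next period's payoff is β·p = 3/4·p, which plays the role of the discount factor.
Cooperation requires 3/4·p ≥ (21−16)/(21−7) = 5/14, hence p ≥ 10/21.

10/21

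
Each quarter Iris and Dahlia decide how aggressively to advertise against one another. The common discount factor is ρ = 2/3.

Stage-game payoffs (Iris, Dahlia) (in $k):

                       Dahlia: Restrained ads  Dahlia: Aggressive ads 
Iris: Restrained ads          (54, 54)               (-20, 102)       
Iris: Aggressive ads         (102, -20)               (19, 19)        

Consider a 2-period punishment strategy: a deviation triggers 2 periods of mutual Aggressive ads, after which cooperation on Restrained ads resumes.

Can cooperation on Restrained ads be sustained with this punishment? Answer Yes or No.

No

IC: ρ+…+ρ^2 ≥ (102−54)/(54−19) = 48/35.
At ρ = 2/3: partial sum = 1.1111 < 1.3714. Cooperation not sustainable.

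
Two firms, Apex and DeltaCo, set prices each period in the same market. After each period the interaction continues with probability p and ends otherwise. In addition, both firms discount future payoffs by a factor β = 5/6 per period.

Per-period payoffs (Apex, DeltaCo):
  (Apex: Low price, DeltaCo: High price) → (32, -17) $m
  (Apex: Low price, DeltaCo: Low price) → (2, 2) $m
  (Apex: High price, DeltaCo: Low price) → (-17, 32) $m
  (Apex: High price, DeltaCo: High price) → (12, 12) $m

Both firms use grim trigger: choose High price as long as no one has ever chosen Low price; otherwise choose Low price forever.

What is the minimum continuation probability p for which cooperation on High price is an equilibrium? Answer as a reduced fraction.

4/5

With continuation probability p and discount β, the effective per-period discount factor is βp.
Grim-trigger IC: βp ≥ (32−12)/(32−2) = 2/3.
So p ≥ (2/3)/(5/6) = 4/5.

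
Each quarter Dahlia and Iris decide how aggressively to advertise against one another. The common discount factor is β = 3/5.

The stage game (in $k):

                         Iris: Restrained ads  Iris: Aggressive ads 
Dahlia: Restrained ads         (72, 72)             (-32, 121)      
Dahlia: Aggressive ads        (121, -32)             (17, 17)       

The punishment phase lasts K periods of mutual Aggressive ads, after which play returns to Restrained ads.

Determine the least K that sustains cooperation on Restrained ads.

No profitable deviation requires (72−17)(β+…+β^K) ≥ 121−72, i.e. β+…+β^K ≥ 49/55 ≈ 0.8909.
With β = 3/5, the partial sums are K=1: 0.6000, K=2: 0.9600.
K = 2 is the first length at which the sum reaches 0.8909.

2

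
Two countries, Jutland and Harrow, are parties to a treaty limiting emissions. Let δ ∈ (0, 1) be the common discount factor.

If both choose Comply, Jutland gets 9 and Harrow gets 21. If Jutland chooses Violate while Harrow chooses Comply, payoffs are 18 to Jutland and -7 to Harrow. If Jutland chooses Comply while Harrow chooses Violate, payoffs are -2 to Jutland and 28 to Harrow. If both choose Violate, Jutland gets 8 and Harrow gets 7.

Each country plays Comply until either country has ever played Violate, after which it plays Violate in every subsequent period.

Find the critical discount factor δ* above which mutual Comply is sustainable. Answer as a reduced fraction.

9/10

Jutland: cooperation gives 9 each period; deviation gives 18 once then 8 forever.
  9/(1−δ) ≥ 18 + 8δ/(1−δ) ⇒ δ ≥ 9/10.
Harrow: cooperation gives 21 each period; deviation gives 28 once then 7 forever.
  δ ≥ 7/21 = 1/3.
Both must hold, so the binding constraint is Jutland's: δ ≥ 9/10.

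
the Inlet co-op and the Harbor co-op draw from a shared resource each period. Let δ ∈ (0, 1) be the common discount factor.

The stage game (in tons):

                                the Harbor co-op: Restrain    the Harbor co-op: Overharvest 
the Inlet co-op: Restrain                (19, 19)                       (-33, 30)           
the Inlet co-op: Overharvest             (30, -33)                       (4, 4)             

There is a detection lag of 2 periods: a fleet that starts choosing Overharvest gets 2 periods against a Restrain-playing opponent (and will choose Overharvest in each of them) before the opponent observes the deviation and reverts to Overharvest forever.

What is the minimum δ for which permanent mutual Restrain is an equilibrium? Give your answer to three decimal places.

0.650

A deviator earns 30 for 2 periods, then 4 forever; cooperating earns 19 forever. Multiplying the IC by (1−δ):
19 ≥ 30(1−δ^2) + 4δ^2, so 26·δ^2 ≥ 11 and δ^2 ≥ 11/26.
δ ≥ (11/26)^(1/2) ≈ 0.650.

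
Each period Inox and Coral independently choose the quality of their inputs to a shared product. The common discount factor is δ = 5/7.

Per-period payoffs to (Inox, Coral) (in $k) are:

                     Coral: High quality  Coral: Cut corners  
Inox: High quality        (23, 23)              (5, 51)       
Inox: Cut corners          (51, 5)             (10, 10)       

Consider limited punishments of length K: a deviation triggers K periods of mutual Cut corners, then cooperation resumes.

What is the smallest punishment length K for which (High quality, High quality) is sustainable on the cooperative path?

No profitable deviation requires (23−10)(δ+…+δ^K) ≥ 51−23, i.e. δ+…+δ^K ≥ 28/13 ≈ 2.1538.
With δ = 5/7, the partial sums are K=1: 0.7143, K=2: 1.2245, K=3: 1.5889, K=4: 1.8492, K=5: 2.0352, K=6: 2.1680.
K = 6 is the first length at which the sum reaches 2.1538.

6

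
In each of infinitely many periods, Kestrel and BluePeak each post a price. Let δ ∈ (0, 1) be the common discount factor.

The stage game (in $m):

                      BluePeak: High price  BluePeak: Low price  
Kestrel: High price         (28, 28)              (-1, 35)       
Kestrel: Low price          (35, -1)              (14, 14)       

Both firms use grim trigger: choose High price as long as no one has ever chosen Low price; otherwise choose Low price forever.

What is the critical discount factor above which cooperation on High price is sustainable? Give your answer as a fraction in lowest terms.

1/3

Cooperation forever yields 28 each period: 28/(1−δ).
Deviating yields 35 once, then 14 forever: 35 + 14δ/(1−δ).
No profitable deviation requires 28/(1−δ) ≥ 35 + 14δ/(1−δ).
Multiplying by (1−δ): 28 ≥ 35(1−δ) + 14δ = 35 − 21δ.
So 21δ ≥ 7, i.e. δ ≥ 7/21 = 1/3.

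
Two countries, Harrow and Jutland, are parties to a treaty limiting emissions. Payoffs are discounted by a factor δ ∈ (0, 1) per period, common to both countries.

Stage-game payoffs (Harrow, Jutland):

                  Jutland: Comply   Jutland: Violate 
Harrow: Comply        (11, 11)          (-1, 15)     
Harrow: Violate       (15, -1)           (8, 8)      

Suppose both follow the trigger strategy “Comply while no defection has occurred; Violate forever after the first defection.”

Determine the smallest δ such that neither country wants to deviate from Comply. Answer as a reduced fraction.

One-period gain from deviating is 15 − 11 = 4. The loss is 11 − 8 = 3 in every subsequent period, with present value 3·δ/(1−δ).
Deviation is unprofitable when 3·δ/(1−δ) ≥ 4, i.e. δ/(1−δ) ≥ 4/3.
Equivalently δ ≥ 4/(4+3) = 4/7.

4/7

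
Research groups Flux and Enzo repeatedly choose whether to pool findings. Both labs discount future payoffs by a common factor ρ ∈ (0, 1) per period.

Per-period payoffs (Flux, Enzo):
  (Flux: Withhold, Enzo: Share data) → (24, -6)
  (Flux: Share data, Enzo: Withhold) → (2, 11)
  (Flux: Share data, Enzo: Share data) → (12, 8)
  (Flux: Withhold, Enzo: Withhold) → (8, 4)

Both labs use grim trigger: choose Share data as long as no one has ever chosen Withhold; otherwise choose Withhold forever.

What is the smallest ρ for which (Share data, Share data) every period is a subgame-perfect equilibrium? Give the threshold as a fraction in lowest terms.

Flux: cooperation gives 12 each period; deviation gives 24 once then 8 forever.
  12/(1−ρ) ≥ 24 + 8ρ/(1−ρ) ⇒ ρ ≥ 12/16 = 3/4.
Enzo: cooperation gives 8 each period; deviation gives 11 once then 4 forever.
  ρ ≥ 3/7.
Both must hold, so the binding constraint is Flux's: ρ ≥ 3/4.

3/4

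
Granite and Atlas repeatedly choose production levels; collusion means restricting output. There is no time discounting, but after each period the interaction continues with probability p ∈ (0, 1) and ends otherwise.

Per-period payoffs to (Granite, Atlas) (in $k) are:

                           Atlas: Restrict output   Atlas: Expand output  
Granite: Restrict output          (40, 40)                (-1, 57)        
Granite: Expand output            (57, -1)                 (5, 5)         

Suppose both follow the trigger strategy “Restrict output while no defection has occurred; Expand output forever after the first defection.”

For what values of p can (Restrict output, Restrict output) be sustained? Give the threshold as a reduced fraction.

Expected cooperation value is 40 + p·40 + p²·40 + … = 40/(1−p); deviation gives 57 + p·5/(1−p).
40 ≥ 57(1−p) + 5p ⇒ 52p ≥ 17 ⇒ p ≥ 17/52.

17/52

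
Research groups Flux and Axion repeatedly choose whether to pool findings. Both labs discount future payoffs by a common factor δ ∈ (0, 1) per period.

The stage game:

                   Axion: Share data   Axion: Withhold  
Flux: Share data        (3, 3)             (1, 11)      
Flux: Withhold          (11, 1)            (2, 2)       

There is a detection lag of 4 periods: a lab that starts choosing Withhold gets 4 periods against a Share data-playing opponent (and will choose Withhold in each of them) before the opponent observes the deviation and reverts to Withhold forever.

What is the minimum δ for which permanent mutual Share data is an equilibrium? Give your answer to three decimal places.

A deviator earns 11 for 4 periods, then 2 forever; cooperating earns 3 forever. Multiplying the IC by (1−δ):
3 ≥ 11(1−δ^4) + 2δ^4, so 9·δ^4 ≥ 8 and δ^4 ≥ 8/9.
δ ≥ (8/9)^(1/4) ≈ 0.971.

0.971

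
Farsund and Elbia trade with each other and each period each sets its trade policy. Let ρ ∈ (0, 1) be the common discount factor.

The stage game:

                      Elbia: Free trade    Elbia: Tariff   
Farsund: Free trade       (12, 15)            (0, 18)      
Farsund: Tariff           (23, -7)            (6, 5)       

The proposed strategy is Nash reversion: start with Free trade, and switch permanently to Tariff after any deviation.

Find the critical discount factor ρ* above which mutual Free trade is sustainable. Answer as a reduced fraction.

Farsund: cooperation gives 12 each period; deviation gives 23 once then 6 forever.
  12/(1−ρ) ≥ 23 + 6ρ/(1−ρ) ⇒ ρ ≥ 11/17.
Elbia: cooperation gives 15 each period; deviation gives 18 once then 5 forever.
  ρ ≥ 3/13.
Both must hold, so the binding constraint is Farsund's: ρ ≥ 11/17.

11/17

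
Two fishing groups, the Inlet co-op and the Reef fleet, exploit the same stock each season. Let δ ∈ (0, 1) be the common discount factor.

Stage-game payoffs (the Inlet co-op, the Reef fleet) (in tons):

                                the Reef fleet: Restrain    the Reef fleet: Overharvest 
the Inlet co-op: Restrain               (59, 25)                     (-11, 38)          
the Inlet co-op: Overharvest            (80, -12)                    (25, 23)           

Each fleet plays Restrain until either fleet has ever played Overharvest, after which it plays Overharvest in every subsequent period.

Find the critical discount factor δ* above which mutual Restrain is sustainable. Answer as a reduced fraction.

13/15

the Inlet co-op: cooperation gives 59 each period; deviation gives 80 once then 25 forever.
  59/(1−δ) ≥ 80 + 25δ/(1−δ) ⇒ δ ≥ 21/55.
the Reef fleet: cooperation gives 25 each period; deviation gives 38 once then 23 forever.
  δ ≥ 13/15.
Both must hold, so the binding constraint is the Reef fleet's: δ ≥ 13/15.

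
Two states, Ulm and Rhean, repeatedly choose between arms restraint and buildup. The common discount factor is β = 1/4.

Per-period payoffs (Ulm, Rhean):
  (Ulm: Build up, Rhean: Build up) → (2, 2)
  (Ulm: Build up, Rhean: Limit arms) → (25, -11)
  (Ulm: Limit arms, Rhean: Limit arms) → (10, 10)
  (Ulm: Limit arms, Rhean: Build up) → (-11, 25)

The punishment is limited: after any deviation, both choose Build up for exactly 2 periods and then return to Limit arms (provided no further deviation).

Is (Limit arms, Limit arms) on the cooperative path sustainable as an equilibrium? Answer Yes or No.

No

A one-shot deviation gives 25 now, then 2 for 2 periods, then back to 10.
Gain from deviating: (25−10) today; loss: (10−2) in each of the next 2 periods.
No-deviation condition: (10−2)(β+…+β^2) ≥ 25−10, i.e. β+…+β^2 ≥ 15/8.
At β = 1/4: β+…+β^2 = 0.3125 < 1.8750.
So cooperation is not sustainable.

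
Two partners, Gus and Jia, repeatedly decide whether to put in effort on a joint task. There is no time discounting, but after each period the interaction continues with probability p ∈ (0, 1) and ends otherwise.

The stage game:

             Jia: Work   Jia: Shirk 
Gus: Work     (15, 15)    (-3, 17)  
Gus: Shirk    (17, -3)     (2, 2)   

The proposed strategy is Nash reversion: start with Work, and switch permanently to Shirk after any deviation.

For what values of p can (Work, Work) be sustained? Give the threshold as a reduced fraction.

2/15

With no time discounting, the continuation probability p plays the role of the discount factor.
Grim-trigger IC: 15/(1−p) ≥ 17 + 2p/(1−p) ⇒ p ≥ (17−15)/(17−2) = 2/15.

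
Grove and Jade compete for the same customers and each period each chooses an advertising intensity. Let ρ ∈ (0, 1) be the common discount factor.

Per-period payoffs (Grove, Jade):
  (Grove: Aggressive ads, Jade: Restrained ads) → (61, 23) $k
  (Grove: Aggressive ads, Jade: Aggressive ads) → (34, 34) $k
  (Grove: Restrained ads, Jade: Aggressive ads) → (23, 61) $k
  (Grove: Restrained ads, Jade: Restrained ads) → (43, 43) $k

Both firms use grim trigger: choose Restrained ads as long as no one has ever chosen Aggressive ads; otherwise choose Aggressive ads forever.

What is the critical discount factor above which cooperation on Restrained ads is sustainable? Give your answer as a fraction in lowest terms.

2/3

43/(1−ρ) ≥ 61 + 34ρ/(1−ρ)
43 ≥ 61 − 27ρ
ρ ≥ 18/27 = 2/3.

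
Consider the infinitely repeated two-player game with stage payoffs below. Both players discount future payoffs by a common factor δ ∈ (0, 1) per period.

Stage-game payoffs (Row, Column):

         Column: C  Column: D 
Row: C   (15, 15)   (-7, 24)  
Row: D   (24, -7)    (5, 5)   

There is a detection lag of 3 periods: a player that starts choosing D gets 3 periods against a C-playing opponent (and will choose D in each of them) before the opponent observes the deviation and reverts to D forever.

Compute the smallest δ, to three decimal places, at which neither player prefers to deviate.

0.780

A deviator earns 24 for 3 periods, then 5 forever; cooperating earns 15 forever. Multiplying the IC by (1−δ):
15 ≥ 24(1−δ^3) + 5δ^3, so 19·δ^3 ≥ 9 and δ^3 ≥ 9/19.
δ ≥ (9/19)^(1/3) ≈ 0.780.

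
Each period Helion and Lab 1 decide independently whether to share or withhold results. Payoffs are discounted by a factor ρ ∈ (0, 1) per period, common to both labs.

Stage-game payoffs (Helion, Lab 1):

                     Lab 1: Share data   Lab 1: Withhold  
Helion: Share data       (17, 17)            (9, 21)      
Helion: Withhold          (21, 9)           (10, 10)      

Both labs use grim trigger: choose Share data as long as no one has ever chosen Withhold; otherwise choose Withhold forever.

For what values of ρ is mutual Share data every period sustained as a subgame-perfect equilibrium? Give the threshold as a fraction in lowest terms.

One-period gain from deviating is 21 − 17 = 4. The loss is 17 − 10 = 7 in every subsequent period, with present value 7·ρ/(1−ρ).
Deviation is unprofitable when 7·ρ/(1−ρ) ≥ 4, i.e. ρ/(1−ρ) ≥ 4/7.
Equivalently ρ ≥ 4/(4+7) = 4/11.

4/11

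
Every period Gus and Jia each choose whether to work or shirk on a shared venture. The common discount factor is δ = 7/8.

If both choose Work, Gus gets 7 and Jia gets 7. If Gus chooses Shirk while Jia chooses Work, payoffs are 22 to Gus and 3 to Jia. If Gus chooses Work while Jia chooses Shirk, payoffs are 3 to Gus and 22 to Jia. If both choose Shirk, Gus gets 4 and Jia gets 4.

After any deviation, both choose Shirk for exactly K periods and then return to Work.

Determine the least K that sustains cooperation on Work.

10

Need Σ_{k=1}^{K} δ^k ≥ (22−7)/(7−4) = 5.0000 at δ = 7/8.
At K = 9 the sum is 4.8954 < 5.0000; at K = 10 it is 5.1585 ≥ 5.0000.
So the minimum punishment length is K = 10.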